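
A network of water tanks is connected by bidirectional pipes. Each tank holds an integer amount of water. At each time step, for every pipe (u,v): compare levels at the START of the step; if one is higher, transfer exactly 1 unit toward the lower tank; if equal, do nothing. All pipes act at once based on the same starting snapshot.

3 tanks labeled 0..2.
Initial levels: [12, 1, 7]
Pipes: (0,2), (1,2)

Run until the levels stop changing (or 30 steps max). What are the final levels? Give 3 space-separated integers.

Answer: 7 7 6

Derivation:
Step 1: flows [0->2,2->1] -> levels [11 2 7]
Step 2: flows [0->2,2->1] -> levels [10 3 7]
Step 3: flows [0->2,2->1] -> levels [9 4 7]
Step 4: flows [0->2,2->1] -> levels [8 5 7]
Step 5: flows [0->2,2->1] -> levels [7 6 7]
Step 6: flows [0=2,2->1] -> levels [7 7 6]
Step 7: flows [0->2,1->2] -> levels [6 6 8]
Step 8: flows [2->0,2->1] -> levels [7 7 6]
  -> period-2 cycle: step 8 state = step 6 state; never stabilizes
  -> state at step 30: (30-6) mod 2 = 0, same as step 6 -> [7 7 6]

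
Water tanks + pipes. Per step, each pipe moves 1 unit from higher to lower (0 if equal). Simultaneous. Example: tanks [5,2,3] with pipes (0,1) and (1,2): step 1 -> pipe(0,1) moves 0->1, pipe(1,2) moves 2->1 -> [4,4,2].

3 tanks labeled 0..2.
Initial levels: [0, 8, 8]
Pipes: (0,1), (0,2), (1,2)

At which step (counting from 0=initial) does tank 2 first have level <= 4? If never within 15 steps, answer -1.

Step 1: flows [1->0,2->0,1=2] -> levels [2 7 7]
Step 2: flows [1->0,2->0,1=2] -> levels [4 6 6]
Step 3: flows [1->0,2->0,1=2] -> levels [6 5 5]
Step 4: flows [0->1,0->2,1=2] -> levels [4 6 6]
  -> period-2 cycle (repeats step 2); tank 2 never drops to <=4
Tank 2 never reaches <=4 within 15 steps

Answer: -1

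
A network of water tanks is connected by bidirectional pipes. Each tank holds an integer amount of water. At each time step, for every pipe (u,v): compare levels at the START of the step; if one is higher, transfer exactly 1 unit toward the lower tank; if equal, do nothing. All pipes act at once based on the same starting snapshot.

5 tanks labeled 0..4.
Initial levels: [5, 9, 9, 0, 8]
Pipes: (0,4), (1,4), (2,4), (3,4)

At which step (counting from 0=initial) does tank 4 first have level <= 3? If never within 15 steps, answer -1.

Step 1: flows [4->0,1->4,2->4,4->3] -> levels [6 8 8 1 8]
Step 2: flows [4->0,1=4,2=4,4->3] -> levels [7 8 8 2 6]
Step 3: flows [0->4,1->4,2->4,4->3] -> levels [6 7 7 3 8]
Step 4: flows [4->0,4->1,4->2,4->3] -> levels [7 8 8 4 4]
Step 5: flows [0->4,1->4,2->4,3=4] -> levels [6 7 7 4 7]
Step 6: flows [4->0,1=4,2=4,4->3] -> levels [7 7 7 5 5]
Step 7: flows [0->4,1->4,2->4,3=4] -> levels [6 6 6 5 8]
Step 8: flows [4->0,4->1,4->2,4->3] -> levels [7 7 7 6 4]
Step 9: flows [0->4,1->4,2->4,3->4] -> levels [6 6 6 5 8]
  -> period-2 cycle (repeats step 7); tank 4 never drops to <=3
Tank 4 never reaches <=3 within 15 steps

Answer: -1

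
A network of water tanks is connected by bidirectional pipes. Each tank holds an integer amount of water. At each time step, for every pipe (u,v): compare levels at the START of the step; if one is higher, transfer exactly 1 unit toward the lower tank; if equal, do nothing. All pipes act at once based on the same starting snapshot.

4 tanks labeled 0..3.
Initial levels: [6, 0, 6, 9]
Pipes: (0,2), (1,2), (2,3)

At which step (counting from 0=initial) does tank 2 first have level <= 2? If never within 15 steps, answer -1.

Step 1: flows [0=2,2->1,3->2] -> levels [6 1 6 8]
Step 2: flows [0=2,2->1,3->2] -> levels [6 2 6 7]
Step 3: flows [0=2,2->1,3->2] -> levels [6 3 6 6]
Step 4: flows [0=2,2->1,2=3] -> levels [6 4 5 6]
Step 5: flows [0->2,2->1,3->2] -> levels [5 5 6 5]
Step 6: flows [2->0,2->1,2->3] -> levels [6 6 3 6]
Step 7: flows [0->2,1->2,3->2] -> levels [5 5 6 5]
  -> period-2 cycle (repeats step 5); tank 2 never drops to <=2
Tank 2 never reaches <=2 within 15 steps

Answer: -1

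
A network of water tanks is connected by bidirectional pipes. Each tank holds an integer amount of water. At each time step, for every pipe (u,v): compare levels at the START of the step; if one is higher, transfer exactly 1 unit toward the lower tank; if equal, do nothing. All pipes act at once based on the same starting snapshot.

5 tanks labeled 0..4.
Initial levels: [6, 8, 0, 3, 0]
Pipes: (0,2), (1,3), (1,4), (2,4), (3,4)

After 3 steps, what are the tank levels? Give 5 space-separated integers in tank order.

Step 1: flows [0->2,1->3,1->4,2=4,3->4] -> levels [5 6 1 3 2]
Step 2: flows [0->2,1->3,1->4,4->2,3->4] -> levels [4 4 3 3 3]
Step 3: flows [0->2,1->3,1->4,2=4,3=4] -> levels [3 2 4 4 4]

Answer: 3 2 4 4 4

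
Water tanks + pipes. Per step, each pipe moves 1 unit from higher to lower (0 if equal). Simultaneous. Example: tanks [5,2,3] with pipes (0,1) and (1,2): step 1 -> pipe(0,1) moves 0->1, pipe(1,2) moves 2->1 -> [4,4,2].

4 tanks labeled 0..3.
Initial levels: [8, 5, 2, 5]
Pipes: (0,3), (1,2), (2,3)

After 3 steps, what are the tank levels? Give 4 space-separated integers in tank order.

Step 1: flows [0->3,1->2,3->2] -> levels [7 4 4 5]
Step 2: flows [0->3,1=2,3->2] -> levels [6 4 5 5]
Step 3: flows [0->3,2->1,2=3] -> levels [5 5 4 6]

Answer: 5 5 4 6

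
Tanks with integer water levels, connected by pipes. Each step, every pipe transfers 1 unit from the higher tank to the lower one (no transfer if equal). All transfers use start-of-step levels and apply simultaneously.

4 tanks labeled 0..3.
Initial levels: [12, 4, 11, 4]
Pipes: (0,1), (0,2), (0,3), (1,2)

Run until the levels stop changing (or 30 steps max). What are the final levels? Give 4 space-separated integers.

Answer: 6 8 9 8

Derivation:
Step 1: flows [0->1,0->2,0->3,2->1] -> levels [9 6 11 5]
Step 2: flows [0->1,2->0,0->3,2->1] -> levels [8 8 9 6]
Step 3: flows [0=1,2->0,0->3,2->1] -> levels [8 9 7 7]
Step 4: flows [1->0,0->2,0->3,1->2] -> levels [7 7 9 8]
Step 5: flows [0=1,2->0,3->0,2->1] -> levels [9 8 7 7]
Step 6: flows [0->1,0->2,0->3,1->2] -> levels [6 8 9 8]
Step 7: flows [1->0,2->0,3->0,2->1] -> levels [9 8 7 7]
  -> period-2 cycle: step 7 state = step 5 state; never stabilizes
  -> state at step 30: (30-5) mod 2 = 1, same as step 6 -> [6 8 9 8]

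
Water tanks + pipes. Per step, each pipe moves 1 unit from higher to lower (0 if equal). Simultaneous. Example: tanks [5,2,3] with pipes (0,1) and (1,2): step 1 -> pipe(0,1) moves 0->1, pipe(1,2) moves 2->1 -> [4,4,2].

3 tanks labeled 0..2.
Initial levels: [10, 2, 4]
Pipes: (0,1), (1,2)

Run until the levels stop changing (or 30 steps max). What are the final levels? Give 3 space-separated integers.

Answer: 6 4 6

Derivation:
Step 1: flows [0->1,2->1] -> levels [9 4 3]
Step 2: flows [0->1,1->2] -> levels [8 4 4]
Step 3: flows [0->1,1=2] -> levels [7 5 4]
Step 4: flows [0->1,1->2] -> levels [6 5 5]
Step 5: flows [0->1,1=2] -> levels [5 6 5]
Step 6: flows [1->0,1->2] -> levels [6 4 6]
Step 7: flows [0->1,2->1] -> levels [5 6 5]
  -> period-2 cycle: step 7 state = step 5 state; never stabilizes
  -> state at step 30: (30-5) mod 2 = 1, same as step 6 -> [6 4 6]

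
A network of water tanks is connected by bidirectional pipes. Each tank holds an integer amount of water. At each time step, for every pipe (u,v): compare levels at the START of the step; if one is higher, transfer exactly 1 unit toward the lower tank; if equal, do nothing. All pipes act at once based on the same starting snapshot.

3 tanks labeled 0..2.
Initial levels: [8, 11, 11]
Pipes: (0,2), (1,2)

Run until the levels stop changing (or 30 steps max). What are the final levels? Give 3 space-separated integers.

Answer: 10 10 10

Derivation:
Step 1: flows [2->0,1=2] -> levels [9 11 10]
Step 2: flows [2->0,1->2] -> levels [10 10 10]
Step 3: flows [0=2,1=2] -> levels [10 10 10]
  -> stable (no change)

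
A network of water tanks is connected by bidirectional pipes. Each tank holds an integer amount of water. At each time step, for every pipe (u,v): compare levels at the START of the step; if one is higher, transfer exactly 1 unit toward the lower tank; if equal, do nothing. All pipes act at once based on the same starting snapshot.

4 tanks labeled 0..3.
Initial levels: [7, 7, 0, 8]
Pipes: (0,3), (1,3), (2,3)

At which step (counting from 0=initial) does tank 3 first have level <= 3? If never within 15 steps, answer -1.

Step 1: flows [3->0,3->1,3->2] -> levels [8 8 1 5]
Step 2: flows [0->3,1->3,3->2] -> levels [7 7 2 6]
Step 3: flows [0->3,1->3,3->2] -> levels [6 6 3 7]
Step 4: flows [3->0,3->1,3->2] -> levels [7 7 4 4]
Step 5: flows [0->3,1->3,2=3] -> levels [6 6 4 6]
Step 6: flows [0=3,1=3,3->2] -> levels [6 6 5 5]
Step 7: flows [0->3,1->3,2=3] -> levels [5 5 5 7]
Step 8: flows [3->0,3->1,3->2] -> levels [6 6 6 4]
Step 9: flows [0->3,1->3,2->3] -> levels [5 5 5 7]
  -> period-2 cycle (repeats step 7); tank 3 never drops to <=3
Tank 3 never reaches <=3 within 15 steps

Answer: -1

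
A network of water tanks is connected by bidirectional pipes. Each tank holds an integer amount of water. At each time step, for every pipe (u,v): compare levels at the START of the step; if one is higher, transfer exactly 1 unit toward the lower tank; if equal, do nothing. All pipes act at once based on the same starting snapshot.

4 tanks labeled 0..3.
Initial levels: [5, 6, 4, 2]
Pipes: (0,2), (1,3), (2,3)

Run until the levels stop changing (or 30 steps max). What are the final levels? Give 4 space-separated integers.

Answer: 5 4 3 5

Derivation:
Step 1: flows [0->2,1->3,2->3] -> levels [4 5 4 4]
Step 2: flows [0=2,1->3,2=3] -> levels [4 4 4 5]
Step 3: flows [0=2,3->1,3->2] -> levels [4 5 5 3]
Step 4: flows [2->0,1->3,2->3] -> levels [5 4 3 5]
Step 5: flows [0->2,3->1,3->2] -> levels [4 5 5 3]
  -> period-2 cycle: step 5 state = step 3 state; never stabilizes
  -> state at step 30: (30-3) mod 2 = 1, same as step 4 -> [5 4 3 5]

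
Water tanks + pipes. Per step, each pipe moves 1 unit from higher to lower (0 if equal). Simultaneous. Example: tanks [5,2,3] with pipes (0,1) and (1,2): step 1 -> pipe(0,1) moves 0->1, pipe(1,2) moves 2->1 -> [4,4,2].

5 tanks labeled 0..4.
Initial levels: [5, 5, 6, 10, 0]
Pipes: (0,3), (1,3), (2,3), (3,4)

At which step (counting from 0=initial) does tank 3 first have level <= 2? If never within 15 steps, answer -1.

Step 1: flows [3->0,3->1,3->2,3->4] -> levels [6 6 7 6 1]
Step 2: flows [0=3,1=3,2->3,3->4] -> levels [6 6 6 6 2]
Step 3: flows [0=3,1=3,2=3,3->4] -> levels [6 6 6 5 3]
Step 4: flows [0->3,1->3,2->3,3->4] -> levels [5 5 5 7 4]
Step 5: flows [3->0,3->1,3->2,3->4] -> levels [6 6 6 3 5]
Step 6: flows [0->3,1->3,2->3,4->3] -> levels [5 5 5 7 4]
  -> period-2 cycle (repeats step 4); tank 3 never drops to <=2
Tank 3 never reaches <=2 within 15 steps

Answer: -1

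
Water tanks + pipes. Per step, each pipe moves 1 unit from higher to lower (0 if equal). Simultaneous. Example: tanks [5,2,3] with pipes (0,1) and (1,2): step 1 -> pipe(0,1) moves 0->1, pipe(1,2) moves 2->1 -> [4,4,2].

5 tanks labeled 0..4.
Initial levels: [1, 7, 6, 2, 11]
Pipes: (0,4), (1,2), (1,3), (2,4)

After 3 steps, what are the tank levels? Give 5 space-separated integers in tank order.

Step 1: flows [4->0,1->2,1->3,4->2] -> levels [2 5 8 3 9]
Step 2: flows [4->0,2->1,1->3,4->2] -> levels [3 5 8 4 7]
Step 3: flows [4->0,2->1,1->3,2->4] -> levels [4 5 6 5 7]

Answer: 4 5 6 5 7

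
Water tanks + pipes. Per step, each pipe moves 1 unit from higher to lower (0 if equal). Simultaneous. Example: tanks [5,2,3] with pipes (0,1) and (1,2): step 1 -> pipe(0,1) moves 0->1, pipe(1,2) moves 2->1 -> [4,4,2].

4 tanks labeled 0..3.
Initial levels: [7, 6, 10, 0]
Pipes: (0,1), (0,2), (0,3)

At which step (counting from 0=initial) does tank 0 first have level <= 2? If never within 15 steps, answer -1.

Step 1: flows [0->1,2->0,0->3] -> levels [6 7 9 1]
Step 2: flows [1->0,2->0,0->3] -> levels [7 6 8 2]
Step 3: flows [0->1,2->0,0->3] -> levels [6 7 7 3]
Step 4: flows [1->0,2->0,0->3] -> levels [7 6 6 4]
Step 5: flows [0->1,0->2,0->3] -> levels [4 7 7 5]
Step 6: flows [1->0,2->0,3->0] -> levels [7 6 6 4]
  -> period-2 cycle (repeats step 4); tank 0 never drops to <=2
Tank 0 never reaches <=2 within 15 steps

Answer: -1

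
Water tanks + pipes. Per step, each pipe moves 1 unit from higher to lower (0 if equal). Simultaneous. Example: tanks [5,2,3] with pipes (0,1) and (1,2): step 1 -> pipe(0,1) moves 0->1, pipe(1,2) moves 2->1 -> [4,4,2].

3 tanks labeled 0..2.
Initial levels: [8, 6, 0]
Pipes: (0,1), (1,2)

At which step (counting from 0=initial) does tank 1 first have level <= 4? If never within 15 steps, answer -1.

Step 1: flows [0->1,1->2] -> levels [7 6 1]
Step 2: flows [0->1,1->2] -> levels [6 6 2]
Step 3: flows [0=1,1->2] -> levels [6 5 3]
Step 4: flows [0->1,1->2] -> levels [5 5 4]
Step 5: flows [0=1,1->2] -> levels [5 4 5]
Tank 1 first reaches <=4 at step 5

Answer: 5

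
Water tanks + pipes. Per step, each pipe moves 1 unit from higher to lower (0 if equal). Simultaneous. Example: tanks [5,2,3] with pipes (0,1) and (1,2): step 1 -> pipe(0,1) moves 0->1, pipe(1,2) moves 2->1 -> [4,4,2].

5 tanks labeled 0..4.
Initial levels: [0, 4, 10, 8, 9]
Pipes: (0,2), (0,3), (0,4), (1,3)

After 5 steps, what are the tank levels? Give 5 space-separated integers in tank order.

Step 1: flows [2->0,3->0,4->0,3->1] -> levels [3 5 9 6 8]
Step 2: flows [2->0,3->0,4->0,3->1] -> levels [6 6 8 4 7]
Step 3: flows [2->0,0->3,4->0,1->3] -> levels [7 5 7 6 6]
Step 4: flows [0=2,0->3,0->4,3->1] -> levels [5 6 7 6 7]
Step 5: flows [2->0,3->0,4->0,1=3] -> levels [8 6 6 5 6]

Answer: 8 6 6 5 6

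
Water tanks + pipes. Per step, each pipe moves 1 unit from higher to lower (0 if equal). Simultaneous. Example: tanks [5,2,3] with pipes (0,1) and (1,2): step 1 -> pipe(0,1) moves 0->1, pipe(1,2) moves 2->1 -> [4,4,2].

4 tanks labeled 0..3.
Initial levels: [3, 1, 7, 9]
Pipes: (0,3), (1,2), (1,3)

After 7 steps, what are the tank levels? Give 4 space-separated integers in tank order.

Step 1: flows [3->0,2->1,3->1] -> levels [4 3 6 7]
Step 2: flows [3->0,2->1,3->1] -> levels [5 5 5 5]
Step 3: flows [0=3,1=2,1=3] -> levels [5 5 5 5]
  -> stable; steps 4..7 unchanged -> [5 5 5 5]

Answer: 5 5 5 5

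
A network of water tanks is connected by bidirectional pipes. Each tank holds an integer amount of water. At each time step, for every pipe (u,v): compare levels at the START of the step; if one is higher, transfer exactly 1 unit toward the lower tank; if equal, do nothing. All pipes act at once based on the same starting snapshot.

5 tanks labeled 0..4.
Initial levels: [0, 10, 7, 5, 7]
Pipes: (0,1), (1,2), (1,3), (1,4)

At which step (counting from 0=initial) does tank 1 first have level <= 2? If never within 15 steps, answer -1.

Answer: -1

Derivation:
Step 1: flows [1->0,1->2,1->3,1->4] -> levels [1 6 8 6 8]
Step 2: flows [1->0,2->1,1=3,4->1] -> levels [2 7 7 6 7]
Step 3: flows [1->0,1=2,1->3,1=4] -> levels [3 5 7 7 7]
Step 4: flows [1->0,2->1,3->1,4->1] -> levels [4 7 6 6 6]
Step 5: flows [1->0,1->2,1->3,1->4] -> levels [5 3 7 7 7]
Step 6: flows [0->1,2->1,3->1,4->1] -> levels [4 7 6 6 6]
  -> period-2 cycle (repeats step 4); tank 1 never drops to <=2
Tank 1 never reaches <=2 within 15 steps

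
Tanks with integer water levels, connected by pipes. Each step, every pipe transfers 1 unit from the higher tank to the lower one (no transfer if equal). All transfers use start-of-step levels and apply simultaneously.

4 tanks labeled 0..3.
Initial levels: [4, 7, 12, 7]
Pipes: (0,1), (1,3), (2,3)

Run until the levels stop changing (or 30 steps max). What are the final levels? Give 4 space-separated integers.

Step 1: flows [1->0,1=3,2->3] -> levels [5 6 11 8]
Step 2: flows [1->0,3->1,2->3] -> levels [6 6 10 8]
Step 3: flows [0=1,3->1,2->3] -> levels [6 7 9 8]
Step 4: flows [1->0,3->1,2->3] -> levels [7 7 8 8]
Step 5: flows [0=1,3->1,2=3] -> levels [7 8 8 7]
Step 6: flows [1->0,1->3,2->3] -> levels [8 6 7 9]
Step 7: flows [0->1,3->1,3->2] -> levels [7 8 8 7]
  -> period-2 cycle: step 7 state = step 5 state; never stabilizes
  -> state at step 30: (30-5) mod 2 = 1, same as step 6 -> [8 6 7 9]

Answer: 8 6 7 9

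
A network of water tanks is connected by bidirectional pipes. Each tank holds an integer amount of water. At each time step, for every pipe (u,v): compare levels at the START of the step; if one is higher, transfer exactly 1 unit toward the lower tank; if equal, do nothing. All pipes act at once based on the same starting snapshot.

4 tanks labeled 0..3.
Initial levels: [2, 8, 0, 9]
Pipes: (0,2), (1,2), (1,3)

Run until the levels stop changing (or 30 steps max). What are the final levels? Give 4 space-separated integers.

Answer: 5 6 4 4

Derivation:
Step 1: flows [0->2,1->2,3->1] -> levels [1 8 2 8]
Step 2: flows [2->0,1->2,1=3] -> levels [2 7 2 8]
Step 3: flows [0=2,1->2,3->1] -> levels [2 7 3 7]
Step 4: flows [2->0,1->2,1=3] -> levels [3 6 3 7]
Step 5: flows [0=2,1->2,3->1] -> levels [3 6 4 6]
Step 6: flows [2->0,1->2,1=3] -> levels [4 5 4 6]
Step 7: flows [0=2,1->2,3->1] -> levels [4 5 5 5]
Step 8: flows [2->0,1=2,1=3] -> levels [5 5 4 5]
Step 9: flows [0->2,1->2,1=3] -> levels [4 4 6 5]
Step 10: flows [2->0,2->1,3->1] -> levels [5 6 4 4]
Step 11: flows [0->2,1->2,1->3] -> levels [4 4 6 5]
  -> period-2 cycle: step 11 state = step 9 state; never stabilizes
  -> state at step 30: (30-9) mod 2 = 1, same as step 10 -> [5 6 4 4]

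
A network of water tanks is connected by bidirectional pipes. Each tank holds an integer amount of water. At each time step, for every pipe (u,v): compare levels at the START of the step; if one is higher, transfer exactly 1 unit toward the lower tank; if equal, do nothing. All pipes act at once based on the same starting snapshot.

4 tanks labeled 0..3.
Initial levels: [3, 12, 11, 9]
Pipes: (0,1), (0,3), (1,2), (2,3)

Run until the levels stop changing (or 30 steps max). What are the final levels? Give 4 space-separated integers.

Answer: 7 10 8 10

Derivation:
Step 1: flows [1->0,3->0,1->2,2->3] -> levels [5 10 11 9]
Step 2: flows [1->0,3->0,2->1,2->3] -> levels [7 10 9 9]
Step 3: flows [1->0,3->0,1->2,2=3] -> levels [9 8 10 8]
Step 4: flows [0->1,0->3,2->1,2->3] -> levels [7 10 8 10]
Step 5: flows [1->0,3->0,1->2,3->2] -> levels [9 8 10 8]
  -> period-2 cycle: step 5 state = step 3 state; never stabilizes
  -> state at step 30: (30-3) mod 2 = 1, same as step 4 -> [7 10 8 10]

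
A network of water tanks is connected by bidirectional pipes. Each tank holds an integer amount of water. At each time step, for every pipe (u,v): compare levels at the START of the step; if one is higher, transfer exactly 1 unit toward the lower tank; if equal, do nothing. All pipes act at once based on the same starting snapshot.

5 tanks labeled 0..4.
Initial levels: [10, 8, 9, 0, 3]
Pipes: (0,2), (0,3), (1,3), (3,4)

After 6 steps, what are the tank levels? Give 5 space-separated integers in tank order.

Step 1: flows [0->2,0->3,1->3,4->3] -> levels [8 7 10 3 2]
Step 2: flows [2->0,0->3,1->3,3->4] -> levels [8 6 9 4 3]
Step 3: flows [2->0,0->3,1->3,3->4] -> levels [8 5 8 5 4]
Step 4: flows [0=2,0->3,1=3,3->4] -> levels [7 5 8 5 5]
Step 5: flows [2->0,0->3,1=3,3=4] -> levels [7 5 7 6 5]
Step 6: flows [0=2,0->3,3->1,3->4] -> levels [6 6 7 5 6]

Answer: 6 6 7 5 6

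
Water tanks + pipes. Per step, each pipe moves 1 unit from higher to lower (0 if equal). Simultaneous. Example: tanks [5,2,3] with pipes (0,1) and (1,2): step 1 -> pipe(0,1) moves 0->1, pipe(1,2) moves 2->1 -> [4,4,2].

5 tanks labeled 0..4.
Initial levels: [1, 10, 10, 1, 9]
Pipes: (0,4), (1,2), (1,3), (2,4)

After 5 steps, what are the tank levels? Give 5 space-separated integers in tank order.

Answer: 6 6 7 6 6

Derivation:
Step 1: flows [4->0,1=2,1->3,2->4] -> levels [2 9 9 2 9]
Step 2: flows [4->0,1=2,1->3,2=4] -> levels [3 8 9 3 8]
Step 3: flows [4->0,2->1,1->3,2->4] -> levels [4 8 7 4 8]
Step 4: flows [4->0,1->2,1->3,4->2] -> levels [5 6 9 5 6]
Step 5: flows [4->0,2->1,1->3,2->4] -> levels [6 6 7 6 6]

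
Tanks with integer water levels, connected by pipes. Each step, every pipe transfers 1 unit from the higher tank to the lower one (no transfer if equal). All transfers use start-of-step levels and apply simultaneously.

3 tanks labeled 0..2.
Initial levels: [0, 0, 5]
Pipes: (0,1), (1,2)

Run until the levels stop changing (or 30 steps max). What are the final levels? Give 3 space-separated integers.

Answer: 2 1 2

Derivation:
Step 1: flows [0=1,2->1] -> levels [0 1 4]
Step 2: flows [1->0,2->1] -> levels [1 1 3]
Step 3: flows [0=1,2->1] -> levels [1 2 2]
Step 4: flows [1->0,1=2] -> levels [2 1 2]
Step 5: flows [0->1,2->1] -> levels [1 3 1]
Step 6: flows [1->0,1->2] -> levels [2 1 2]
  -> period-2 cycle: step 6 state = step 4 state; never stabilizes
  -> state at step 30: (30-4) mod 2 = 0, same as step 4 -> [2 1 2]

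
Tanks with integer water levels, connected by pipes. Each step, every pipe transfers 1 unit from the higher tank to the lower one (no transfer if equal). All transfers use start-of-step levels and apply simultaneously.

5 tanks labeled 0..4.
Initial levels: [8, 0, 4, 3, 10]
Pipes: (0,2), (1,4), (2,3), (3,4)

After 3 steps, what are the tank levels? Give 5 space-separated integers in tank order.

Step 1: flows [0->2,4->1,2->3,4->3] -> levels [7 1 4 5 8]
Step 2: flows [0->2,4->1,3->2,4->3] -> levels [6 2 6 5 6]
Step 3: flows [0=2,4->1,2->3,4->3] -> levels [6 3 5 7 4]

Answer: 6 3 5 7 4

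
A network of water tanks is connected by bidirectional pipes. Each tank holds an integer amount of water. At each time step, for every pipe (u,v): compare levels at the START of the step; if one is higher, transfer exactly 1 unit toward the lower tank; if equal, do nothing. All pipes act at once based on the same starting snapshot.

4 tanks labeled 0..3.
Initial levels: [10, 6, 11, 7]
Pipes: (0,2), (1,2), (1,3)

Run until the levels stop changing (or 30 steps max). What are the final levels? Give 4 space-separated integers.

Answer: 9 9 8 8

Derivation:
Step 1: flows [2->0,2->1,3->1] -> levels [11 8 9 6]
Step 2: flows [0->2,2->1,1->3] -> levels [10 8 9 7]
Step 3: flows [0->2,2->1,1->3] -> levels [9 8 9 8]
Step 4: flows [0=2,2->1,1=3] -> levels [9 9 8 8]
Step 5: flows [0->2,1->2,1->3] -> levels [8 7 10 9]
Step 6: flows [2->0,2->1,3->1] -> levels [9 9 8 8]
  -> period-2 cycle: step 6 state = step 4 state; never stabilizes
  -> state at step 30: (30-4) mod 2 = 0, same as step 4 -> [9 9 8 8]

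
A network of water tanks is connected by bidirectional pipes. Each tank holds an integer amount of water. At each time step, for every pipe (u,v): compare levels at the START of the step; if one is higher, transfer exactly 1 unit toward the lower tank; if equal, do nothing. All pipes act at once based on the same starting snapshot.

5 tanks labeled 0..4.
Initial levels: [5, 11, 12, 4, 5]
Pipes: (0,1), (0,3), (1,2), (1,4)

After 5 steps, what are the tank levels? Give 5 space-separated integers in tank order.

Step 1: flows [1->0,0->3,2->1,1->4] -> levels [5 10 11 5 6]
Step 2: flows [1->0,0=3,2->1,1->4] -> levels [6 9 10 5 7]
Step 3: flows [1->0,0->3,2->1,1->4] -> levels [6 8 9 6 8]
Step 4: flows [1->0,0=3,2->1,1=4] -> levels [7 8 8 6 8]
Step 5: flows [1->0,0->3,1=2,1=4] -> levels [7 7 8 7 8]

Answer: 7 7 8 7 8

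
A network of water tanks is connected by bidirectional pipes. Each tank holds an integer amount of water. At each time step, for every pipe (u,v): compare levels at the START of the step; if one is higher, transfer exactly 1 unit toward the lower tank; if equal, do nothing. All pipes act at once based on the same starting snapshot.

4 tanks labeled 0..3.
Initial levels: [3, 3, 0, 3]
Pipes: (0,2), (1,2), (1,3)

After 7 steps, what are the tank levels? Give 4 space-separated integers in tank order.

Step 1: flows [0->2,1->2,1=3] -> levels [2 2 2 3]
Step 2: flows [0=2,1=2,3->1] -> levels [2 3 2 2]
Step 3: flows [0=2,1->2,1->3] -> levels [2 1 3 3]
Step 4: flows [2->0,2->1,3->1] -> levels [3 3 1 2]
Step 5: flows [0->2,1->2,1->3] -> levels [2 1 3 3]
  -> period-2 cycle: step 5 state = step 3 state
  -> state at step 7: (7-3) mod 2 = 0, same as step 3 -> [2 1 3 3]

Answer: 2 1 3 3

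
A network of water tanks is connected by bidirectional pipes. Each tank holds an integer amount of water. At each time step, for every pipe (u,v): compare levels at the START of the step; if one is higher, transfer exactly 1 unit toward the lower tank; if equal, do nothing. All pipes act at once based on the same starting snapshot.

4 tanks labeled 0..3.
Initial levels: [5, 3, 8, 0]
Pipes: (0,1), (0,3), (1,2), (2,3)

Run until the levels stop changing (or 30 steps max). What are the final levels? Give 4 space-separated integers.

Step 1: flows [0->1,0->3,2->1,2->3] -> levels [3 5 6 2]
Step 2: flows [1->0,0->3,2->1,2->3] -> levels [3 5 4 4]
Step 3: flows [1->0,3->0,1->2,2=3] -> levels [5 3 5 3]
Step 4: flows [0->1,0->3,2->1,2->3] -> levels [3 5 3 5]
Step 5: flows [1->0,3->0,1->2,3->2] -> levels [5 3 5 3]
  -> period-2 cycle: step 5 state = step 3 state; never stabilizes
  -> state at step 30: (30-3) mod 2 = 1, same as step 4 -> [3 5 3 5]

Answer: 3 5 3 5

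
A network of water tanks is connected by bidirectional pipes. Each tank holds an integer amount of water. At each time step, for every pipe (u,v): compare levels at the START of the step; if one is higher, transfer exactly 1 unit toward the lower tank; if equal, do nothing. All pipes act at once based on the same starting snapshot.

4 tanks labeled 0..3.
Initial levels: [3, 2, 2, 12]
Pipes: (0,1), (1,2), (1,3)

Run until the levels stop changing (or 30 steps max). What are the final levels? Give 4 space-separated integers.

Answer: 4 7 4 4

Derivation:
Step 1: flows [0->1,1=2,3->1] -> levels [2 4 2 11]
Step 2: flows [1->0,1->2,3->1] -> levels [3 3 3 10]
Step 3: flows [0=1,1=2,3->1] -> levels [3 4 3 9]
Step 4: flows [1->0,1->2,3->1] -> levels [4 3 4 8]
Step 5: flows [0->1,2->1,3->1] -> levels [3 6 3 7]
Step 6: flows [1->0,1->2,3->1] -> levels [4 5 4 6]
Step 7: flows [1->0,1->2,3->1] -> levels [5 4 5 5]
Step 8: flows [0->1,2->1,3->1] -> levels [4 7 4 4]
Step 9: flows [1->0,1->2,1->3] -> levels [5 4 5 5]
  -> period-2 cycle: step 9 state = step 7 state; never stabilizes
  -> state at step 30: (30-7) mod 2 = 1, same as step 8 -> [4 7 4 4]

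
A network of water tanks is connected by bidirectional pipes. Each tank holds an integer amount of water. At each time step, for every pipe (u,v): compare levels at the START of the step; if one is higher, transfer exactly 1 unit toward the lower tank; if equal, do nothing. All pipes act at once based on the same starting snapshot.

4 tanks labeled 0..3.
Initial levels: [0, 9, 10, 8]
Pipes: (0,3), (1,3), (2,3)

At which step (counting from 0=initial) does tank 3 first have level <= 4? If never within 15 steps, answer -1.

Answer: -1

Derivation:
Step 1: flows [3->0,1->3,2->3] -> levels [1 8 9 9]
Step 2: flows [3->0,3->1,2=3] -> levels [2 9 9 7]
Step 3: flows [3->0,1->3,2->3] -> levels [3 8 8 8]
Step 4: flows [3->0,1=3,2=3] -> levels [4 8 8 7]
Step 5: flows [3->0,1->3,2->3] -> levels [5 7 7 8]
Step 6: flows [3->0,3->1,3->2] -> levels [6 8 8 5]
Step 7: flows [0->3,1->3,2->3] -> levels [5 7 7 8]
  -> period-2 cycle (repeats step 5); tank 3 never drops to <=4
Tank 3 never reaches <=4 within 15 steps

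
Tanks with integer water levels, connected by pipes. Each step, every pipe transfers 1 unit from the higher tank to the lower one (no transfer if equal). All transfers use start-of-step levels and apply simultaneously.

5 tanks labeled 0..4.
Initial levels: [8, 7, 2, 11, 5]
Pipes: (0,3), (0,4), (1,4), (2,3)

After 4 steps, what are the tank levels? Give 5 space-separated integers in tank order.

Answer: 8 8 6 5 6

Derivation:
Step 1: flows [3->0,0->4,1->4,3->2] -> levels [8 6 3 9 7]
Step 2: flows [3->0,0->4,4->1,3->2] -> levels [8 7 4 7 7]
Step 3: flows [0->3,0->4,1=4,3->2] -> levels [6 7 5 7 8]
Step 4: flows [3->0,4->0,4->1,3->2] -> levels [8 8 6 5 6]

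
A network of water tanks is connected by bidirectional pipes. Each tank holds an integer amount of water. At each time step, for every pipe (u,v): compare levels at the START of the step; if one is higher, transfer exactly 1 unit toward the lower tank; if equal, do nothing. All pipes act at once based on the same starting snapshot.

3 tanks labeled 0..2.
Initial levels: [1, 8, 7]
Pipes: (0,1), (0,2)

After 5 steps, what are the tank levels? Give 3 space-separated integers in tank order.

Answer: 6 5 5

Derivation:
Step 1: flows [1->0,2->0] -> levels [3 7 6]
Step 2: flows [1->0,2->0] -> levels [5 6 5]
Step 3: flows [1->0,0=2] -> levels [6 5 5]
Step 4: flows [0->1,0->2] -> levels [4 6 6]
Step 5: flows [1->0,2->0] -> levels [6 5 5]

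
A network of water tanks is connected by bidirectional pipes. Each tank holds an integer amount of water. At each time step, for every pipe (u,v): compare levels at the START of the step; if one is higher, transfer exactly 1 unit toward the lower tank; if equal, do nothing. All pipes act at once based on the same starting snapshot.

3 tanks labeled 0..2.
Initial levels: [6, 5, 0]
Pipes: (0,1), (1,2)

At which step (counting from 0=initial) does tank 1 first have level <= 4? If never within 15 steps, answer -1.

Step 1: flows [0->1,1->2] -> levels [5 5 1]
Step 2: flows [0=1,1->2] -> levels [5 4 2]
Tank 1 first reaches <=4 at step 2

Answer: 2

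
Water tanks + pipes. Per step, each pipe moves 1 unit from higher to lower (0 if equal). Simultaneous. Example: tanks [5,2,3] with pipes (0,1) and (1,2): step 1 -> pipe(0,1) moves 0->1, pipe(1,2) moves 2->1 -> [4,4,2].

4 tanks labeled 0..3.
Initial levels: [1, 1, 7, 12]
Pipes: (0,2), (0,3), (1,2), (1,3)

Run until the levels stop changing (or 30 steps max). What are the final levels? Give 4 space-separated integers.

Step 1: flows [2->0,3->0,2->1,3->1] -> levels [3 3 5 10]
Step 2: flows [2->0,3->0,2->1,3->1] -> levels [5 5 3 8]
Step 3: flows [0->2,3->0,1->2,3->1] -> levels [5 5 5 6]
Step 4: flows [0=2,3->0,1=2,3->1] -> levels [6 6 5 4]
Step 5: flows [0->2,0->3,1->2,1->3] -> levels [4 4 7 6]
Step 6: flows [2->0,3->0,2->1,3->1] -> levels [6 6 5 4]
  -> period-2 cycle: step 6 state = step 4 state; never stabilizes
  -> state at step 30: (30-4) mod 2 = 0, same as step 4 -> [6 6 5 4]

Answer: 6 6 5 4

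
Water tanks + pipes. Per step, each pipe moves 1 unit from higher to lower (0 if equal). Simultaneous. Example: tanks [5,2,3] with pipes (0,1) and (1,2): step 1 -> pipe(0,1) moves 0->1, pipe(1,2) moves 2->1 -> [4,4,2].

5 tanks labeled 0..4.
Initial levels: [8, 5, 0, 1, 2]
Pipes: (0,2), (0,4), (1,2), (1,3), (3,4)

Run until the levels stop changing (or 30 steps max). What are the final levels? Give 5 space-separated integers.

Step 1: flows [0->2,0->4,1->2,1->3,4->3] -> levels [6 3 2 3 2]
Step 2: flows [0->2,0->4,1->2,1=3,3->4] -> levels [4 2 4 2 4]
Step 3: flows [0=2,0=4,2->1,1=3,4->3] -> levels [4 3 3 3 3]
Step 4: flows [0->2,0->4,1=2,1=3,3=4] -> levels [2 3 4 3 4]
Step 5: flows [2->0,4->0,2->1,1=3,4->3] -> levels [4 4 2 4 2]
Step 6: flows [0->2,0->4,1->2,1=3,3->4] -> levels [2 3 4 3 4]
  -> period-2 cycle: step 6 state = step 4 state; never stabilizes
  -> state at step 30: (30-4) mod 2 = 0, same as step 4 -> [2 3 4 3 4]

Answer: 2 3 4 3 4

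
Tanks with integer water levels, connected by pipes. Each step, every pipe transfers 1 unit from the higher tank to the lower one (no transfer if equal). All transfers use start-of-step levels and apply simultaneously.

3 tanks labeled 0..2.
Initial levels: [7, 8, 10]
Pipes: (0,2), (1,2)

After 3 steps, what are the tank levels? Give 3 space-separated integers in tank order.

Step 1: flows [2->0,2->1] -> levels [8 9 8]
Step 2: flows [0=2,1->2] -> levels [8 8 9]
Step 3: flows [2->0,2->1] -> levels [9 9 7]

Answer: 9 9 7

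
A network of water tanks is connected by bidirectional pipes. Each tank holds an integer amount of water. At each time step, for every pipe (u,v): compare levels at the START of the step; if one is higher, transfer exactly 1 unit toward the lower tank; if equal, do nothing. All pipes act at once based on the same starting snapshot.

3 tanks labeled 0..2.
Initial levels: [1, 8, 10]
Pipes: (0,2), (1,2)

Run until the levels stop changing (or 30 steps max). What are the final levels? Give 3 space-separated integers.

Answer: 6 6 7

Derivation:
Step 1: flows [2->0,2->1] -> levels [2 9 8]
Step 2: flows [2->0,1->2] -> levels [3 8 8]
Step 3: flows [2->0,1=2] -> levels [4 8 7]
Step 4: flows [2->0,1->2] -> levels [5 7 7]
Step 5: flows [2->0,1=2] -> levels [6 7 6]
Step 6: flows [0=2,1->2] -> levels [6 6 7]
Step 7: flows [2->0,2->1] -> levels [7 7 5]
Step 8: flows [0->2,1->2] -> levels [6 6 7]
  -> period-2 cycle: step 8 state = step 6 state; never stabilizes
  -> state at step 30: (30-6) mod 2 = 0, same as step 6 -> [6 6 7]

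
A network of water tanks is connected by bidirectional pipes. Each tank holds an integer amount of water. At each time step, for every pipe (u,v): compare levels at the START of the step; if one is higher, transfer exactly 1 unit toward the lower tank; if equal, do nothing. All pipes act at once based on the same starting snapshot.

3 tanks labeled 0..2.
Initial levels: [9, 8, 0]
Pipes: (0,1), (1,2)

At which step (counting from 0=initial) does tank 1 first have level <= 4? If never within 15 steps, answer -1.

Answer: -1

Derivation:
Step 1: flows [0->1,1->2] -> levels [8 8 1]
Step 2: flows [0=1,1->2] -> levels [8 7 2]
Step 3: flows [0->1,1->2] -> levels [7 7 3]
Step 4: flows [0=1,1->2] -> levels [7 6 4]
Step 5: flows [0->1,1->2] -> levels [6 6 5]
Step 6: flows [0=1,1->2] -> levels [6 5 6]
Step 7: flows [0->1,2->1] -> levels [5 7 5]
Step 8: flows [1->0,1->2] -> levels [6 5 6]
  -> period-2 cycle (repeats step 6); tank 1 never drops to <=4
Tank 1 never reaches <=4 within 15 steps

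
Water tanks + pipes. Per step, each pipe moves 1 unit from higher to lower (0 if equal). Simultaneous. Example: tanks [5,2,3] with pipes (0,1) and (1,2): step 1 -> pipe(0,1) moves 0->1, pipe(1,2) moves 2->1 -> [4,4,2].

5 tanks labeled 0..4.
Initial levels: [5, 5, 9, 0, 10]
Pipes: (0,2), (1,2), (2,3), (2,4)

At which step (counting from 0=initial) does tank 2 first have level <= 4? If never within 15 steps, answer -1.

Step 1: flows [2->0,2->1,2->3,4->2] -> levels [6 6 7 1 9]
Step 2: flows [2->0,2->1,2->3,4->2] -> levels [7 7 5 2 8]
Step 3: flows [0->2,1->2,2->3,4->2] -> levels [6 6 7 3 7]
Step 4: flows [2->0,2->1,2->3,2=4] -> levels [7 7 4 4 7]
Tank 2 first reaches <=4 at step 4

Answer: 4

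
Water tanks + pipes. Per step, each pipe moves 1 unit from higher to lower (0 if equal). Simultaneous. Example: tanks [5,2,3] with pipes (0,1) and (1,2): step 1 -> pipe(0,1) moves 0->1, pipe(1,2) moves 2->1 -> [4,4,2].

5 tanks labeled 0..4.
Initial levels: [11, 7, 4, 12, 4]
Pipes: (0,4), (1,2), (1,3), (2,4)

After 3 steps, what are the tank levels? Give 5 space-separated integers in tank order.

Answer: 8 7 7 9 7

Derivation:
Step 1: flows [0->4,1->2,3->1,2=4] -> levels [10 7 5 11 5]
Step 2: flows [0->4,1->2,3->1,2=4] -> levels [9 7 6 10 6]
Step 3: flows [0->4,1->2,3->1,2=4] -> levels [8 7 7 9 7]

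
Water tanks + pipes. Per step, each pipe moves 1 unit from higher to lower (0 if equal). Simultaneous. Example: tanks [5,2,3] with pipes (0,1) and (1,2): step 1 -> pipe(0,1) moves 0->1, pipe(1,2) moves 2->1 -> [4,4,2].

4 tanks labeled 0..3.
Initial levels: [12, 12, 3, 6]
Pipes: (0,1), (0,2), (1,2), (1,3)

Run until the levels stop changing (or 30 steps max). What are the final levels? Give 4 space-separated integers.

Answer: 8 10 7 8

Derivation:
Step 1: flows [0=1,0->2,1->2,1->3] -> levels [11 10 5 7]
Step 2: flows [0->1,0->2,1->2,1->3] -> levels [9 9 7 8]
Step 3: flows [0=1,0->2,1->2,1->3] -> levels [8 7 9 9]
Step 4: flows [0->1,2->0,2->1,3->1] -> levels [8 10 7 8]
Step 5: flows [1->0,0->2,1->2,1->3] -> levels [8 7 9 9]
  -> period-2 cycle: step 5 state = step 3 state; never stabilizes
  -> state at step 30: (30-3) mod 2 = 1, same as step 4 -> [8 10 7 8]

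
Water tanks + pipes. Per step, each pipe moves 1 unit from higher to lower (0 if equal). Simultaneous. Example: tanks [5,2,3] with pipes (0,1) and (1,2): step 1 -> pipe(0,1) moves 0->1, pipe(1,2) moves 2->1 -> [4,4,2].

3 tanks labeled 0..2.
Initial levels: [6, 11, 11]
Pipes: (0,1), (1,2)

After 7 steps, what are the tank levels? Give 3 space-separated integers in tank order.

Answer: 10 8 10

Derivation:
Step 1: flows [1->0,1=2] -> levels [7 10 11]
Step 2: flows [1->0,2->1] -> levels [8 10 10]
Step 3: flows [1->0,1=2] -> levels [9 9 10]
Step 4: flows [0=1,2->1] -> levels [9 10 9]
Step 5: flows [1->0,1->2] -> levels [10 8 10]
Step 6: flows [0->1,2->1] -> levels [9 10 9]
  -> period-2 cycle: step 6 state = step 4 state
  -> state at step 7: (7-4) mod 2 = 1, same as step 5 -> [10 8 10]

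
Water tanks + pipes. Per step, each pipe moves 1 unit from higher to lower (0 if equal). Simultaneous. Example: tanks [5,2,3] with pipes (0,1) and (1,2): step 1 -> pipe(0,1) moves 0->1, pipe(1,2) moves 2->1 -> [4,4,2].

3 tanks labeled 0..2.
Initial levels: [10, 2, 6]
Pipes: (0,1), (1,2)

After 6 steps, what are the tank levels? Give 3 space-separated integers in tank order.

Answer: 6 6 6

Derivation:
Step 1: flows [0->1,2->1] -> levels [9 4 5]
Step 2: flows [0->1,2->1] -> levels [8 6 4]
Step 3: flows [0->1,1->2] -> levels [7 6 5]
Step 4: flows [0->1,1->2] -> levels [6 6 6]
Step 5: flows [0=1,1=2] -> levels [6 6 6]
  -> stable; steps 6..6 unchanged -> [6 6 6]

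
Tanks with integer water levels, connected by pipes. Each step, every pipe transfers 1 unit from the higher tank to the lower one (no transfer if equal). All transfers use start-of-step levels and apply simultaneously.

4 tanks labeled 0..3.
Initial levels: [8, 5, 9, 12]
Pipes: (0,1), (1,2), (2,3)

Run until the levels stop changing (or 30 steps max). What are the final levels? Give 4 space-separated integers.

Answer: 8 9 8 9

Derivation:
Step 1: flows [0->1,2->1,3->2] -> levels [7 7 9 11]
Step 2: flows [0=1,2->1,3->2] -> levels [7 8 9 10]
Step 3: flows [1->0,2->1,3->2] -> levels [8 8 9 9]
Step 4: flows [0=1,2->1,2=3] -> levels [8 9 8 9]
Step 5: flows [1->0,1->2,3->2] -> levels [9 7 10 8]
Step 6: flows [0->1,2->1,2->3] -> levels [8 9 8 9]
  -> period-2 cycle: step 6 state = step 4 state; never stabilizes
  -> state at step 30: (30-4) mod 2 = 0, same as step 4 -> [8 9 8 9]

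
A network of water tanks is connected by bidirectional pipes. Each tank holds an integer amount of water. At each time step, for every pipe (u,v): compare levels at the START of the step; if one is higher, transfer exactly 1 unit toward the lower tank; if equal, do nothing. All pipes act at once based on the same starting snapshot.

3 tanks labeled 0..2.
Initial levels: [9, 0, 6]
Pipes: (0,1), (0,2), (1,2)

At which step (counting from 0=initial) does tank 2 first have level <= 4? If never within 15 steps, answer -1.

Step 1: flows [0->1,0->2,2->1] -> levels [7 2 6]
Step 2: flows [0->1,0->2,2->1] -> levels [5 4 6]
Step 3: flows [0->1,2->0,2->1] -> levels [5 6 4]
Tank 2 first reaches <=4 at step 3

Answer: 3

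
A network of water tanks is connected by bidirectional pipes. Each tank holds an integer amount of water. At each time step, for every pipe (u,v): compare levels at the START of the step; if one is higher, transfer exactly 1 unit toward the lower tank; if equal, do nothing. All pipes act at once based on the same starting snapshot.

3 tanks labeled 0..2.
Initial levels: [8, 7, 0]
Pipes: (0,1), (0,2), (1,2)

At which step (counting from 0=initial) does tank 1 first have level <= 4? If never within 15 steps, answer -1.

Answer: -1

Derivation:
Step 1: flows [0->1,0->2,1->2] -> levels [6 7 2]
Step 2: flows [1->0,0->2,1->2] -> levels [6 5 4]
Step 3: flows [0->1,0->2,1->2] -> levels [4 5 6]
Step 4: flows [1->0,2->0,2->1] -> levels [6 5 4]
  -> period-2 cycle (repeats step 2); tank 1 never drops to <=4
Tank 1 never reaches <=4 within 15 steps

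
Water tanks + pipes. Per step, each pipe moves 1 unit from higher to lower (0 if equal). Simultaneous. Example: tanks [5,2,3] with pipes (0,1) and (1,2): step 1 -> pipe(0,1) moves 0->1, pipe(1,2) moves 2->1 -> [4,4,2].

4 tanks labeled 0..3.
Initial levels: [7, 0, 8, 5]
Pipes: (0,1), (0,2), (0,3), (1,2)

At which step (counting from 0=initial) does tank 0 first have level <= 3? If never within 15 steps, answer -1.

Answer: -1

Derivation:
Step 1: flows [0->1,2->0,0->3,2->1] -> levels [6 2 6 6]
Step 2: flows [0->1,0=2,0=3,2->1] -> levels [5 4 5 6]
Step 3: flows [0->1,0=2,3->0,2->1] -> levels [5 6 4 5]
Step 4: flows [1->0,0->2,0=3,1->2] -> levels [5 4 6 5]
Step 5: flows [0->1,2->0,0=3,2->1] -> levels [5 6 4 5]
  -> period-2 cycle (repeats step 3); tank 0 never drops to <=3
Tank 0 never reaches <=3 within 15 steps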